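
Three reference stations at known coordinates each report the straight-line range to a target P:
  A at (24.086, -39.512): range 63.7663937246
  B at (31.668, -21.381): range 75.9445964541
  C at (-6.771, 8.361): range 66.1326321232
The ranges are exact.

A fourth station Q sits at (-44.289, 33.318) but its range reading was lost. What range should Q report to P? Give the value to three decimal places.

eq1: (x − 24.086)² + (y + 39.512)² = 63.7663937246²
eq2: (x − 31.668)² + (y + 21.381)² = 75.9445964541²
eq3: (x + 6.771)² + (y − 8.361)² = 66.1326321232²
eq3−eq1, eq3−eq2 (x²,y² cancel):
  61.714·x − 95.746·y = 2332.952841
  76.878·x − 59.484·y = -49.800076
det = 61.714·-59.484 − -95.746·76.878 = 3689.765412
x = (2332.952841·-59.484 − -95.746·-49.800076) / 3689.765412 = -38.902615
y = (61.714·-49.800076 − 2332.952841·76.878) / 3689.765412 = -49.441113
|P − Q| = √((-38.902615 − -44.289)² + (-49.441113 − 33.318)²) = 82.934215

82.934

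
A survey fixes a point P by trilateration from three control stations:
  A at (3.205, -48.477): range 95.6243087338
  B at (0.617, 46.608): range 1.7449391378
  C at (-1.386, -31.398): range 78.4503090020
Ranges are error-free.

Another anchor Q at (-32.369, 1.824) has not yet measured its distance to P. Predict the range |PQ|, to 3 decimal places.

55.001

eq1: (x − 3.205)² + (y + 48.477)² = 95.6243087338²
eq2: (x − 0.617)² + (y − 46.608)² = 1.7449391378²
eq3: (x + 1.386)² + (y + 31.398)² = 78.4503090020²
eq2−eq3, eq2−eq1 (x²,y² cancel):
  -4.006·x − 156.012·y = -7336.337123
  5.176·x − 190.170·y = -8953.358407
det = -4.006·-190.170 − -156.012·5.176 = 1569.339132
x = (-7336.337123·-190.170 − -156.012·-8953.358407) / 1569.339132 = -1.070592
y = (-4.006·-8953.358407 − -7336.337123·5.176) / 1569.339132 = 47.051675
|P − Q| = √((-1.070592 − -32.369)² + (47.051675 − 1.824)²) = 55.001209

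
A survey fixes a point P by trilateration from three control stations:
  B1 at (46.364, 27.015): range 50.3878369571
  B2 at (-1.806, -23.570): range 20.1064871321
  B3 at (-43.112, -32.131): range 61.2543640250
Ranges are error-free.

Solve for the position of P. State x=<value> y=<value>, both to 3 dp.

x=14.842 y=-12.295

eq1: (x − 46.364)² + (y − 27.015)² = 50.3878369571²
eq2: (x + 1.806)² + (y + 23.570)² = 20.1064871321²
eq3: (x + 43.112)² + (y + 32.131)² = 61.2543640250²
eq1−eq2, eq1−eq3 (x²,y² cancel):
  -96.340·x − 101.170·y = -185.960897
  -178.952·x − 118.292·y = -1201.548015
det = -96.340·-118.292 − -101.170·-178.952 = -6708.322560
x = (-185.960897·-118.292 − -101.170·-1201.548015) / -6708.322560 = 14.841702
y = (-96.340·-1201.548015 − -185.960897·-178.952) / -6708.322560 = -12.295035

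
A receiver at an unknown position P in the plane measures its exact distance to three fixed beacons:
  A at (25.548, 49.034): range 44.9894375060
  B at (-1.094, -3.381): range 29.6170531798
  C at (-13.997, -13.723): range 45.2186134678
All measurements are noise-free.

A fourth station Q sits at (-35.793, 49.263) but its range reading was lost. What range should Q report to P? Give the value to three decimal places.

77.813

eq1: (x − 25.548)² + (y − 49.034)² = 44.9894375060²
eq2: (x + 1.094)² + (y + 3.381)² = 29.6170531798²
eq3: (x + 13.997)² + (y + 13.723)² = 45.2186134678²
eq2−eq1, eq2−eq3 (x²,y² cancel):
  53.284·x + 104.830·y = 1897.525815
  -25.806·x − 20.684·y = -795.944424
det = 53.284·-20.684 − 104.830·-25.806 = 1603.116724
x = (1897.525815·-20.684 − 104.830·-795.944424) / 1603.116724 = 27.565323
y = (53.284·-795.944424 − 1897.525815·-25.806) / 1603.116724 = 4.089814
|P − Q| = √((27.565323 − -35.793)² + (4.089814 − 49.263)²) = 77.813198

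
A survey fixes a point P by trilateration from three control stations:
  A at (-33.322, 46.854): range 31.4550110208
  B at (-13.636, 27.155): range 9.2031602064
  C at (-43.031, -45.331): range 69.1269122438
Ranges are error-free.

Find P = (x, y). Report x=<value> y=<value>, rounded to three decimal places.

eq1: (x + 33.322)² + (y − 46.854)² = 31.4550110208²
eq2: (x + 13.636)² + (y − 27.155)² = 9.2031602064²
eq3: (x + 43.031)² + (y + 45.331)² = 69.1269122438²
eq2−eq3, eq2−eq1 (x²,y² cancel):
  -58.790·x − 144.972·y = -1710.599838
  -39.372·x + 39.398·y = 1477.598918
det = -58.790·39.398 − -144.972·-39.372 = -8024.046004
x = (-1710.599838·39.398 − -144.972·1477.598918) / -8024.046004 = -18.297036
y = (-58.790·1477.598918 − -1710.599838·-39.372) / -8024.046004 = 19.219453

x=-18.297 y=19.219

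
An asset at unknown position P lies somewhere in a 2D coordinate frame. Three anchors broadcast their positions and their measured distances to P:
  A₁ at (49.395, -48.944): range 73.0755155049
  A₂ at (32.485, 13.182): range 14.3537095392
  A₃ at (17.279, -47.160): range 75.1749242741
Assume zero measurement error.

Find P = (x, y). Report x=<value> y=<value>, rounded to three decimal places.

eq1: (x − 49.395)² + (y + 48.944)² = 73.0755155049²
eq2: (x − 32.485)² + (y − 13.182)² = 14.3537095392²
eq3: (x − 17.279)² + (y + 47.160)² = 75.1749242741²
eq2−eq3, eq2−eq1 (x²,y² cancel):
  -30.412·x − 120.684·y = -4151.651170
  33.820·x − 124.252·y = -1527.661177
det = -30.412·-124.252 − -120.684·33.820 = 7860.284704
x = (-4151.651170·-124.252 − -120.684·-1527.661177) / 7860.284704 = 42.172353
y = (-30.412·-1527.661177 − -4151.651170·33.820) / 7860.284704 = 23.773703

x=42.172 y=23.774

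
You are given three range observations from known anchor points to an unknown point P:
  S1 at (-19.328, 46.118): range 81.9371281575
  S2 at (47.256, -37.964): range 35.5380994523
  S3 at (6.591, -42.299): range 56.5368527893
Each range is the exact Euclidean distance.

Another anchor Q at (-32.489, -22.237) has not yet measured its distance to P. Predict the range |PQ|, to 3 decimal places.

eq1: (x + 19.328)² + (y − 46.118)² = 81.9371281575²
eq2: (x − 47.256)² + (y + 37.964)² = 35.5380994523²
eq3: (x − 6.591)² + (y + 42.299)² = 56.5368527893²
eq3−eq2, eq3−eq1 (x²,y² cancel):
  81.330·x + 8.670·y = 3775.207361
  -51.838·x + 176.834·y = -2849.482421
det = 81.330·176.834 − 8.670·-51.838 = 14831.344680
x = (3775.207361·176.834 − 8.670·-2849.482421) / 14831.344680 = 46.677496
y = (81.330·-2849.482421 − 3775.207361·-51.838) / 14831.344680 = -2.430609
|P − Q| = √((46.677496 − -32.489)² + (-2.430609 − -22.237)²) = 81.606539

81.607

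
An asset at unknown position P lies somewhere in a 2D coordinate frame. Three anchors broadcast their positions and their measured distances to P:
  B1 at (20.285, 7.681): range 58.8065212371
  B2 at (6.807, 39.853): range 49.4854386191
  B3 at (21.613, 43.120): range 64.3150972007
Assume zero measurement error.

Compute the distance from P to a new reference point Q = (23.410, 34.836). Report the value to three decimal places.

eq1: (x − 20.285)² + (y − 7.681)² = 58.8065212371²
eq2: (x − 6.807)² + (y − 39.853)² = 49.4854386191²
eq3: (x − 21.613)² + (y − 43.120)² = 64.3150972007²
eq3−eq2, eq3−eq1 (x²,y² cancel):
  -29.612·x − 6.534·y = 995.763782
  -2.656·x − 70.878·y = -1177.752395
det = -29.612·-70.878 − -6.534·-2.656 = 2081.485032
x = (995.763782·-70.878 − -6.534·-1177.752395) / 2081.485032 = -37.604488
y = (-29.612·-1177.752395 − 995.763782·-2.656) / 2081.485032 = 18.025761
|P − Q| = √((-37.604488 − 23.410)² + (18.025761 − 34.836)²) = 63.287850

63.288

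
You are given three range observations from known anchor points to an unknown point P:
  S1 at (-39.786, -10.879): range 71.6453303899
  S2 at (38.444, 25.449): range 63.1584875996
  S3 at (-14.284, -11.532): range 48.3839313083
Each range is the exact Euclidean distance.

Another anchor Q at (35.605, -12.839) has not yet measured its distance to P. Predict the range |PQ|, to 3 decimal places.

eq1: (x + 39.786)² + (y + 10.879)² = 71.6453303899²
eq2: (x − 38.444)² + (y − 25.449)² = 63.1584875996²
eq3: (x + 14.284)² + (y + 11.532)² = 48.3839313083²
eq3−eq1, eq3−eq2 (x²,y² cancel):
  -51.004·x + 1.306·y = -1427.789801
  105.456·x + 73.962·y = 140.583310
det = -51.004·73.962 − 1.306·105.456 = -3910.083384
x = (-1427.789801·73.962 − 1.306·140.583310) / -3910.083384 = 27.054613
y = (-51.004·140.583310 − -1427.789801·105.456) / -3910.083384 = -36.674075
|P − Q| = √((27.054613 − 35.605)² + (-36.674075 − -12.839)²) = 25.322320

25.322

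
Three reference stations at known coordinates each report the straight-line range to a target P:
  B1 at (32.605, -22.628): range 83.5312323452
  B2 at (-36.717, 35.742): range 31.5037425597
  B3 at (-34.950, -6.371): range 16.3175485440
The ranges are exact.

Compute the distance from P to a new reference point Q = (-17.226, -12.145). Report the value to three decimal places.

33.824

eq1: (x − 32.605)² + (y + 22.628)² = 83.5312323452²
eq2: (x + 36.717)² + (y − 35.742)² = 31.5037425597²
eq3: (x + 34.950)² + (y + 6.371)² = 16.3175485440²
eq1−eq3, eq1−eq2 (x²,y² cancel):
  -135.110·x + 32.514·y = 6398.184119
  -138.644·x + 116.740·y = 7035.497226
det = -135.110·116.740 − 32.514·-138.644 = -11264.870384
x = (6398.184119·116.740 − 32.514·7035.497226) / -11264.870384 = -45.998919
y = (-135.110·7035.497226 − 6398.184119·-138.644) / -11264.870384 = 5.636655
|P − Q| = √((-45.998919 − -17.226)² + (5.636655 − -12.145)²) = 33.824076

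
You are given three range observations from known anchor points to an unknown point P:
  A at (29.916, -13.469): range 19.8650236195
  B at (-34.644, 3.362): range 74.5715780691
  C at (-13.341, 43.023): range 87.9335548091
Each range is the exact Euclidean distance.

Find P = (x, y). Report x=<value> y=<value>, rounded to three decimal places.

x=30.276 y=-33.331

eq1: (x − 29.916)² + (y + 13.469)² = 19.8650236195²
eq2: (x + 34.644)² + (y − 3.362)² = 74.5715780691²
eq3: (x + 13.341)² + (y − 43.023)² = 87.9335548091²
eq2−eq1, eq2−eq3 (x²,y² cancel):
  129.120·x − 33.662·y = 5031.172329
  42.606·x + 79.322·y = -1353.938776
det = 129.120·79.322 − -33.662·42.606 = 11676.259812
x = (5031.172329·79.322 − -33.662·-1353.938776) / 11676.259812 = 30.275651
y = (129.120·-1353.938776 − 5031.172329·42.606) / 11676.259812 = -33.330768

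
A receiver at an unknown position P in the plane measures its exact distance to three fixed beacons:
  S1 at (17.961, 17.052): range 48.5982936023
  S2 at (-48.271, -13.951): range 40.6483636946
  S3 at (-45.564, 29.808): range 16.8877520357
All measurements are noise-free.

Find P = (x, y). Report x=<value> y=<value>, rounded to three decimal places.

x=-30.328 y=22.523

eq1: (x − 17.961)² + (y − 17.052)² = 48.5982936023²
eq2: (x + 48.271)² + (y + 13.951)² = 40.6483636946²
eq3: (x + 45.564)² + (y − 29.808)² = 16.8877520357²
eq3−eq1, eq3−eq2 (x²,y² cancel):
  127.050·x − 25.512·y = -4427.824707
  -5.414·x − 87.518·y = -1806.968420
det = 127.050·-87.518 − -25.512·-5.414 = -11257.283868
x = (-4427.824707·-87.518 − -25.512·-1806.968420) / -11257.283868 = -30.328362
y = (127.050·-1806.968420 − -4427.824707·-5.414) / -11257.283868 = 22.522980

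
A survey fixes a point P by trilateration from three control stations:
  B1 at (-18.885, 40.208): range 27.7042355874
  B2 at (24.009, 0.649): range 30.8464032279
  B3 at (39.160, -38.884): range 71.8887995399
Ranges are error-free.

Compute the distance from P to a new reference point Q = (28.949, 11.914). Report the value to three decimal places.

28.290

eq1: (x + 18.885)² + (y − 40.208)² = 27.7042355874²
eq2: (x − 24.009)² + (y − 0.649)² = 30.8464032279²
eq3: (x − 39.160)² + (y + 38.884)² = 71.8887995399²
eq1−eq2, eq1−eq3 (x²,y² cancel):
  85.788·x − 79.118·y = -1580.449130
  116.090·x − 158.184·y = -3328.330263
det = 85.788·-158.184 − -79.118·116.090 = -4385.480372
x = (-1580.449130·-158.184 − -79.118·-3328.330263) / -4385.480372 = 3.039363
y = (85.788·-3328.330263 − -1580.449130·116.090) / -4385.480372 = 23.271443
|P − Q| = √((3.039363 − 28.949)² + (23.271443 − 11.914)²) = 28.289588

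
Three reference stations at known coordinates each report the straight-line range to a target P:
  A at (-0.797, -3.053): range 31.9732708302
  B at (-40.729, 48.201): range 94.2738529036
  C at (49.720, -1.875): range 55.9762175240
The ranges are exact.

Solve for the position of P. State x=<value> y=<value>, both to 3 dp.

x=4.317 y=-34.615

eq1: (x + 0.797)² + (y + 3.053)² = 31.9732708302²
eq2: (x + 40.729)² + (y − 48.201)² = 94.2738529036²
eq3: (x − 49.720)² + (y + 1.875)² = 55.9762175240²
eq1−eq2, eq1−eq3 (x²,y² cancel):
  -79.864·x + 102.508·y = -3893.037470
  101.034·x + 2.356·y = 354.591126
det = -79.864·2.356 − 102.508·101.034 = -10544.952856
x = (-3893.037470·2.356 − 102.508·354.591126) / -10544.952856 = 4.316797
y = (-79.864·354.591126 − -3893.037470·101.034) / -10544.952856 = -34.614672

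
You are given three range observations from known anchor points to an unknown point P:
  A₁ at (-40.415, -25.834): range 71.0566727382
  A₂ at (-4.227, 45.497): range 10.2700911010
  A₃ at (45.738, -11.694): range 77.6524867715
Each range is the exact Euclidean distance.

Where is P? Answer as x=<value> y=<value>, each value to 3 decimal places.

eq1: (x + 40.415)² + (y + 25.834)² = 71.0566727382²
eq2: (x + 4.227)² + (y − 45.497)² = 10.2700911010²
eq3: (x − 45.738)² + (y + 11.694)² = 77.6524867715²
eq2−eq1, eq2−eq3 (x²,y² cancel):
  -72.376·x − 142.662·y = -4730.652726
  99.930·x − 114.382·y = -5783.564189
det = -72.376·-114.382 − -142.662·99.930 = 22534.725292
x = (-4730.652726·-114.382 − -142.662·-5783.564189) / 22534.725292 = -12.602475
y = (-72.376·-5783.564189 − -4730.652726·99.930) / 22534.725292 = 39.553416

x=-12.602 y=39.553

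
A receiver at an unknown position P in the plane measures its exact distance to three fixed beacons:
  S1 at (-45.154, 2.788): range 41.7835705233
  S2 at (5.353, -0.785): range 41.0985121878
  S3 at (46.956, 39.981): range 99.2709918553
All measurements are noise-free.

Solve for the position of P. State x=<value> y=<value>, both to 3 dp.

eq1: (x + 45.154)² + (y − 2.788)² = 41.7835705233²
eq2: (x − 5.353)² + (y + 0.785)² = 41.0985121878²
eq3: (x − 46.956)² + (y − 39.981)² = 99.2709918553²
eq1−eq2, eq1−eq3 (x²,y² cancel):
  101.014·x − 7.146·y = -1960.606764
  184.220·x + 74.386·y = -6352.173421
det = 101.014·74.386 − -7.146·184.220 = 8830.463524
x = (-1960.606764·74.386 − -7.146·-6352.173421) / 8830.463524 = -21.656205
y = (101.014·-6352.173421 − -1960.606764·184.220) / 8830.463524 = -31.762259

x=-21.656 y=-31.762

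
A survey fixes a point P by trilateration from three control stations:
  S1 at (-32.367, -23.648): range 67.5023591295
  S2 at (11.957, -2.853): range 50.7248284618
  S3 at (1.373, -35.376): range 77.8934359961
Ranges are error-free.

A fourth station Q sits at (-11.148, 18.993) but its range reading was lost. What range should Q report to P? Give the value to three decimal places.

eq1: (x + 32.367)² + (y + 23.648)² = 67.5023591295²
eq2: (x − 11.957)² + (y + 2.853)² = 50.7248284618²
eq3: (x − 1.373)² + (y + 35.376)² = 77.8934359961²
eq1−eq3, eq1−eq2 (x²,y² cancel):
  67.480·x − 23.456·y = -1864.322971
  88.648·x + 41.590·y = 527.819131
det = 67.480·41.590 − -23.456·88.648 = 4885.820688
x = (-1864.322971·41.590 − -23.456·527.819131) / 4885.820688 = -13.335869
y = (67.480·527.819131 − -1864.322971·88.648) / 4885.820688 = 41.116068
|P − Q| = √((-13.335869 − -11.148)² + (41.116068 − 18.993)²) = 22.230990

22.231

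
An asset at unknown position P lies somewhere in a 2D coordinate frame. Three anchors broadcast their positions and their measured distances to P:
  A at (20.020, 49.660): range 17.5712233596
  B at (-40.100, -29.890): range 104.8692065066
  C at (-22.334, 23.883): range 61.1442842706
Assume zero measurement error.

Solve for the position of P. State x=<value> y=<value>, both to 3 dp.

eq1: (x − 20.020)² + (y − 49.660)² = 17.5712233596²
eq2: (x + 40.100)² + (y + 29.890)² = 104.8692065066²
eq3: (x + 22.334)² + (y − 23.883)² = 61.1442842706²
eq3−eq1, eq3−eq2 (x²,y² cancel):
  84.708·x + 51.554·y = 5227.586364
  -35.532·x − 107.546·y = -5826.710119
det = 84.708·-107.546 − 51.554·-35.532 = -7278.189840
x = (5227.586364·-107.546 − 51.554·-5826.710119) / -7278.189840 = 35.972652
y = (84.708·-5826.710119 − 5227.586364·-35.532) / -7278.189840 = 42.293808

x=35.973 y=42.294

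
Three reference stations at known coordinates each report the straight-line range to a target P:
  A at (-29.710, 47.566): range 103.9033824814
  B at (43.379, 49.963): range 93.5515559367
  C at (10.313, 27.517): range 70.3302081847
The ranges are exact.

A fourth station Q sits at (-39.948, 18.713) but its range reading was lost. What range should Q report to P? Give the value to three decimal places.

87.682

eq1: (x + 29.710)² + (y − 47.566)² = 103.9033824814²
eq2: (x − 43.379)² + (y − 49.963)² = 93.5515559367²
eq3: (x − 10.313)² + (y − 27.517)² = 70.3302081847²
eq1−eq3, eq1−eq2 (x²,y² cancel):
  80.046·x − 40.098·y = 3567.909510
  146.178·x + 4.794·y = 3276.849827
det = 80.046·4.794 − -40.098·146.178 = 6245.185968
x = (3567.909510·4.794 − -40.098·3276.849827) / 6245.185968 = 23.778264
y = (80.046·3276.849827 − 3567.909510·146.178) / 6245.185968 = -41.512159
|P − Q| = √((23.778264 − -39.948)² + (-41.512159 − 18.713)²) = 87.681849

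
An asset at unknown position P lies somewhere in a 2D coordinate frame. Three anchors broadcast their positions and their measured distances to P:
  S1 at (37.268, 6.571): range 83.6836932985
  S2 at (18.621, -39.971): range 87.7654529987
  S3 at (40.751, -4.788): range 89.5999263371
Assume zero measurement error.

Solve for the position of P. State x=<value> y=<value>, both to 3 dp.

eq1: (x − 37.268)² + (y − 6.571)² = 83.6836932985²
eq2: (x − 18.621)² + (y + 39.971)² = 87.7654529987²
eq3: (x − 40.751)² + (y + 4.788)² = 89.5999263371²
eq3−eq1, eq3−eq2 (x²,y² cancel):
  -6.966·x + 22.718·y = 773.699196
  -44.260·x − 70.366·y = 586.225597
det = -6.966·-70.366 − 22.718·-44.260 = 1495.668236
x = (773.699196·-70.366 − 22.718·586.225597) / 1495.668236 = -45.304158
y = (-6.966·586.225597 − 773.699196·-44.260) / 1495.668236 = 20.165086

x=-45.304 y=20.165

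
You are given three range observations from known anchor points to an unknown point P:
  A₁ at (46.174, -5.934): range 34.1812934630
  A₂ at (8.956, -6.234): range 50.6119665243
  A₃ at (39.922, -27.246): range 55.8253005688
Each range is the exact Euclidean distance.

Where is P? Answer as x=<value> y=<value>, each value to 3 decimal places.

eq1: (x − 46.174)² + (y + 5.934)² = 34.1812934630²
eq2: (x − 8.956)² + (y + 6.234)² = 50.6119665243²
eq3: (x − 39.922)² + (y + 27.246)² = 55.8253005688²
eq1−eq3, eq1−eq2 (x²,y² cancel):
  -12.504·x − 42.624·y = -1779.243393
  -74.436·x − 0.600·y = -3441.388273
det = -12.504·-0.600 − -42.624·-74.436 = -3165.257664
x = (-1779.243393·-0.600 − -42.624·-3441.388273) / -3165.257664 = 46.005161
y = (-12.504·-3441.388273 − -1779.243393·-74.436) / -3165.257664 = 28.246876

x=46.005 y=28.247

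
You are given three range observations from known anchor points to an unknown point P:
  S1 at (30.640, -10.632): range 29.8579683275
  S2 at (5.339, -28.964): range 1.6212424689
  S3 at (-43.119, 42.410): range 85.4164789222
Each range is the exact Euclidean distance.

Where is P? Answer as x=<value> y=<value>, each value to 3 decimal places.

eq1: (x − 30.640)² + (y + 10.632)² = 29.8579683275²
eq2: (x − 5.339)² + (y + 28.964)² = 1.6212424689²
eq3: (x + 43.119)² + (y − 42.410)² = 85.4164789222²
eq1−eq2, eq1−eq3 (x²,y² cancel):
  -50.602·x − 36.664·y = 704.439039
  -147.518·x + 106.084·y = -3798.469362
det = -50.602·106.084 − -36.664·-147.518 = -10776.662520
x = (704.439039·106.084 − -36.664·-3798.469362) / -10776.662520 = 5.988623
y = (-50.602·-3798.469362 − 704.439039·-147.518) / -10776.662520 = -27.478599

x=5.989 y=-27.479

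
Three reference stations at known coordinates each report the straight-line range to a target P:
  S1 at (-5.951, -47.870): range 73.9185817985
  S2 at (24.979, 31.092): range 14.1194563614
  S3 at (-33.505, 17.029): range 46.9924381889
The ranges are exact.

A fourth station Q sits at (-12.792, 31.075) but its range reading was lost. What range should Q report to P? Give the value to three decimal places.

eq1: (x + 5.951)² + (y + 47.870)² = 73.9185817985²
eq2: (x − 24.979)² + (y − 31.092)² = 14.1194563614²
eq3: (x + 33.505)² + (y − 17.029)² = 46.9924381889²
eq3−eq2, eq3−eq1 (x²,y² cancel):
  116.968·x + 28.126·y = 2187.021238
  55.108·x − 129.798·y = -2341.288053
det = 116.968·-129.798 − 28.126·55.108 = -16732.180072
x = (2187.021238·-129.798 − 28.126·-2341.288053) / -16732.180072 = 13.029977
y = (116.968·-2341.288053 − 2187.021238·55.108) / -16732.180072 = 23.570040
|P − Q| = √((13.029977 − -12.792)² + (23.570040 − 31.075)²) = 26.890498

26.890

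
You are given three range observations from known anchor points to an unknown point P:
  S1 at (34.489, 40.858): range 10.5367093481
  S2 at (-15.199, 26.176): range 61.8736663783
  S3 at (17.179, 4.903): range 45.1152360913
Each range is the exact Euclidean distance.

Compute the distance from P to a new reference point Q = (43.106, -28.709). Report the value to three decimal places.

69.142

eq1: (x − 34.489)² + (y − 40.858)² = 10.5367093481²
eq2: (x + 15.199)² + (y − 26.176)² = 61.8736663783²
eq3: (x − 17.179)² + (y − 4.903)² = 45.1152360913²
eq2−eq1, eq2−eq3 (x²,y² cancel):
  99.376·x + 29.364·y = 5660.003055
  64.756·x − 42.546·y = 1195.930937
det = 99.376·-42.546 − 29.364·64.756 = -6129.546480
x = (5660.003055·-42.546 − 29.364·1195.930937) / -6129.546480 = 45.016023
y = (99.376·1195.930937 − 5660.003055·64.756) / -6129.546480 = 40.406305
|P − Q| = √((45.016023 − 43.106)² + (40.406305 − -28.709)²) = 69.141692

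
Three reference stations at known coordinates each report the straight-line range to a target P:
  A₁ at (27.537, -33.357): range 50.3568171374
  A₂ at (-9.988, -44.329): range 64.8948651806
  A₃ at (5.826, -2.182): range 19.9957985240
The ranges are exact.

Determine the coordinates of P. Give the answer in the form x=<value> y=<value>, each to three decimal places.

x=15.219 y=15.470

eq1: (x − 27.537)² + (y + 33.357)² = 50.3568171374²
eq2: (x + 9.988)² + (y + 44.329)² = 64.8948651806²
eq3: (x − 5.826)² + (y + 2.182)² = 19.9957985240²
eq3−eq1, eq3−eq2 (x²,y² cancel):
  43.422·x − 62.350·y = -303.704656
  -31.628·x − 84.294·y = -1785.394583
det = 43.422·-84.294 − -62.350·-31.628 = -5632.219868
x = (-303.704656·-84.294 − -62.350·-1785.394583) / -5632.219868 = 15.219376
y = (43.422·-1785.394583 − -303.704656·-31.628) / -5632.219868 = 15.470095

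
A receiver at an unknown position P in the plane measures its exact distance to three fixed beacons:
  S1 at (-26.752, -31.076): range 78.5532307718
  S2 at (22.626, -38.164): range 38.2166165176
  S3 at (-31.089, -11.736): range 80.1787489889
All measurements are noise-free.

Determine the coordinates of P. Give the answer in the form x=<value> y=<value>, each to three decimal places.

eq1: (x + 26.752)² + (y + 31.076)² = 78.5532307718²
eq2: (x − 22.626)² + (y + 38.164)² = 38.2166165176²
eq3: (x + 31.089)² + (y + 11.736)² = 80.1787489889²
eq1−eq2, eq1−eq3 (x²,y² cancel):
  98.756·x − 14.176·y = 4997.139779
  -8.674·x + 38.680·y = -835.149388
det = 98.756·38.680 − -14.176·-8.674 = 3696.919456
x = (4997.139779·38.680 − -14.176·-835.149388) / 3696.919456 = 49.081483
y = (98.756·-835.149388 − 4997.139779·-8.674) / 3696.919456 = -10.584711

x=49.081 y=-10.585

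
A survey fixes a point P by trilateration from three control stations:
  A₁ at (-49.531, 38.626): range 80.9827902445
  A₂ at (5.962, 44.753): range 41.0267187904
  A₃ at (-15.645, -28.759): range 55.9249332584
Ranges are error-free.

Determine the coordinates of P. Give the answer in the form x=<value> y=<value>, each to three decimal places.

eq1: (x + 49.531)² + (y − 38.626)² = 80.9827902445²
eq2: (x − 5.962)² + (y − 44.753)² = 41.0267187904²
eq3: (x + 15.645)² + (y + 28.759)² = 55.9249332584²
eq3−eq1, eq3−eq2 (x²,y² cancel):
  -67.772·x + 134.770·y = -557.172425
  43.214·x + 147.024·y = 2410.936852
det = -67.772·147.024 − 134.770·43.214 = -15788.061308
x = (-557.172425·147.024 − 134.770·2410.936852) / -15788.061308 = 25.768818
y = (-67.772·2410.936852 − -557.172425·43.214) / -15788.061308 = 8.824159

x=25.769 y=8.824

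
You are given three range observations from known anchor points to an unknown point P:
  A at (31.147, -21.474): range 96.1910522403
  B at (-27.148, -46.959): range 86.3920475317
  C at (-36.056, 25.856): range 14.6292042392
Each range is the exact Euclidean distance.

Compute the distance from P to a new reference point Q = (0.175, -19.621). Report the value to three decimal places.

72.767

eq1: (x − 31.147)² + (y + 21.474)² = 96.1910522403²
eq2: (x + 27.148)² + (y + 46.959)² = 86.3920475317²
eq3: (x + 36.056)² + (y − 25.856)² = 14.6292042392²
eq3−eq1, eq3−eq2 (x²,y² cancel):
  134.406·x − 94.660·y = -9576.004501
  17.816·x − 145.630·y = -6275.978547
det = 134.406·-145.630 − -94.660·17.816 = -17887.083220
x = (-9576.004501·-145.630 − -94.660·-6275.978547) / -17887.083220 = -44.751254
y = (134.406·-6275.978547 − -9576.004501·17.816) / -17887.083220 = 37.620615
|P − Q| = √((-44.751254 − 0.175)² + (37.620615 − -19.621)²) = 72.766550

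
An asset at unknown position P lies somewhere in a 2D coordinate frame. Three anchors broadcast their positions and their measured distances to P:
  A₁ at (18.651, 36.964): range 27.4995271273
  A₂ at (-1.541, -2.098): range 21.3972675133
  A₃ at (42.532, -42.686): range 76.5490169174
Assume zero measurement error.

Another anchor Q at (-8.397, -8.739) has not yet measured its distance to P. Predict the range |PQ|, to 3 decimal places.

eq1: (x − 18.651)² + (y − 36.964)² = 27.4995271273²
eq2: (x + 1.541)² + (y + 2.098)² = 21.3972675133²
eq3: (x − 42.532)² + (y + 42.686)² = 76.5490169174²
eq1−eq3, eq1−eq2 (x²,y² cancel):
  47.762·x − 159.300·y = -3186.659476
  -40.384·x − 78.124·y = -1409.039877
det = 47.762·-78.124 − -159.300·-40.384 = -10164.529688
x = (-3186.659476·-78.124 − -159.300·-1409.039877) / -10164.529688 = -2.409805
y = (47.762·-1409.039877 − -3186.659476·-40.384) / -10164.529688 = 19.281622
|P − Q| = √((-2.409805 − -8.397)² + (19.281622 − -8.739)²) = 28.653128

28.653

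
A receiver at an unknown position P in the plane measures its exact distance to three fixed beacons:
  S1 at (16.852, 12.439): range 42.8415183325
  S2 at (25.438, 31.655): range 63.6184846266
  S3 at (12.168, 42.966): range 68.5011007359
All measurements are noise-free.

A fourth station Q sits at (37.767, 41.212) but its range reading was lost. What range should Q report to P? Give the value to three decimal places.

78.411

eq1: (x − 16.852)² + (y − 12.439)² = 42.8415183325²
eq2: (x − 25.438)² + (y − 31.655)² = 63.6184846266²
eq3: (x − 12.168)² + (y − 42.966)² = 68.5011007359²
eq2−eq3, eq2−eq1 (x²,y² cancel):
  -26.540·x + 22.622·y = -300.082705
  -17.172·x − 38.432·y = 1001.503649
det = -26.540·-38.432 − 22.622·-17.172 = 1408.450264
x = (-300.082705·-38.432 − 22.622·1001.503649) / 1408.450264 = -7.897501
y = (-26.540·1001.503649 − -300.082705·-17.172) / 1408.450264 = -22.530385
|P − Q| = √((-7.897501 − 37.767)² + (-22.530385 − 41.212)²) = 78.411340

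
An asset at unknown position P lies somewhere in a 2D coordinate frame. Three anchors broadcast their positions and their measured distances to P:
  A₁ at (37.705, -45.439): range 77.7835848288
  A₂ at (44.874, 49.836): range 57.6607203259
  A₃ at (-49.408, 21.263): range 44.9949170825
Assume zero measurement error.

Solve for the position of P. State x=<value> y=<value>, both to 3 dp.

x=-4.432 y=19.942

eq1: (x − 37.705)² + (y + 45.439)² = 77.7835848288²
eq2: (x − 44.874)² + (y − 49.836)² = 57.6607203259²
eq3: (x + 49.408)² + (y − 21.263)² = 44.9949170825²
eq1−eq2, eq1−eq3 (x²,y² cancel):
  14.338·x + 190.550·y = 3736.460426
  -174.226·x + 133.404·y = 3432.639393
det = 14.338·133.404 − 190.550·-174.226 = 35111.510852
x = (3736.460426·133.404 − 190.550·3432.639393) / 35111.510852 = -4.432469
y = (14.338·3432.639393 − 3736.460426·-174.226) / 35111.510852 = 19.942341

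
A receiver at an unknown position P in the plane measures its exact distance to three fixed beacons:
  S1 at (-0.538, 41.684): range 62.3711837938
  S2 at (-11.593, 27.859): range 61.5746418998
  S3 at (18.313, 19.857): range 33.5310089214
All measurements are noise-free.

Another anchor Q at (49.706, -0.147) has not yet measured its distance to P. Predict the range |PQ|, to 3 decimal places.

11.127

eq1: (x + 0.538)² + (y − 41.684)² = 62.3711837938²
eq2: (x + 11.593)² + (y − 27.859)² = 61.5746418998²
eq3: (x − 18.313)² + (y − 19.857)² = 33.5310089214²
eq2−eq3, eq2−eq1 (x²,y² cancel):
  59.812·x − 16.004·y = 2486.252854
  22.110·x + 27.650·y = 728.595727
det = 59.812·27.650 − -16.004·22.110 = 2007.650240
x = (2486.252854·27.650 − -16.004·728.595727) / 2007.650240 = 40.049475
y = (59.812·728.595727 − 2486.252854·22.110) / 2007.650240 = -5.674436
|P − Q| = √((40.049475 − 49.706)² + (-5.674436 − -0.147)²) = 11.126591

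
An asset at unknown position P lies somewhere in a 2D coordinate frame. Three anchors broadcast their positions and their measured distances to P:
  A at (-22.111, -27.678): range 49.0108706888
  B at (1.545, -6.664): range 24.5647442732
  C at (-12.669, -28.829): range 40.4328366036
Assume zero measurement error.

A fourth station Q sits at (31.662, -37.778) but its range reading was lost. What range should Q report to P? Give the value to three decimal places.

eq1: (x + 22.111)² + (y + 27.678)² = 49.0108706888²
eq2: (x − 1.545)² + (y + 6.664)² = 24.5647442732²
eq3: (x + 12.669)² + (y + 28.829)² = 40.4328366036²
eq1−eq3, eq1−eq2 (x²,y² cancel):
  18.884·x − 2.302·y = 503.897967
  47.312·x + 42.028·y = 590.466700
det = 18.884·42.028 − -2.302·47.312 = 902.568976
x = (503.897967·42.028 − -2.302·590.466700) / 902.568976 = 24.969923
y = (18.884·590.466700 − 503.897967·47.312) / 902.568976 = -14.059920
|P − Q| = √((24.969923 − 31.662)² + (-14.059920 − -37.778)²) = 24.644091

24.644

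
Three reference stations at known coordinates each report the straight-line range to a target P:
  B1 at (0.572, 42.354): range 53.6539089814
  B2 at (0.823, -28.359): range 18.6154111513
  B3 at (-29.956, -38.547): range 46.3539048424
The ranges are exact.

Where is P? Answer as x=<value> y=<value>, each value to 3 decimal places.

eq1: (x − 0.572)² + (y − 42.354)² = 53.6539089814²
eq2: (x − 0.823)² + (y + 28.359)² = 18.6154111513²
eq3: (x + 29.956)² + (y + 38.547)² = 46.3539048424²
eq3−eq2, eq3−eq1 (x²,y² cancel):
  61.558·x + 20.376·y = 223.828027
  61.056·x + 161.802·y = -1319.102100
det = 61.558·161.802 − 20.376·61.056 = 8716.130460
x = (223.828027·161.802 − 20.376·-1319.102100) / 8716.130460 = 7.238745
y = (61.558·-1319.102100 − 223.828027·61.056) / 8716.130460 = -10.884111

x=7.239 y=-10.884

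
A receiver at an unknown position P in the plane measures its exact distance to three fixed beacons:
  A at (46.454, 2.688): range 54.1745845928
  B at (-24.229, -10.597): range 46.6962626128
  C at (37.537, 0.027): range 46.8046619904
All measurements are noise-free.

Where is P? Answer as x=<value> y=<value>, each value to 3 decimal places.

x=12.455 y=-39.490

eq1: (x − 46.454)² + (y − 2.688)² = 54.1745845928²
eq2: (x + 24.229)² + (y + 10.597)² = 46.6962626128²
eq3: (x − 37.537)² + (y − 0.027)² = 46.8046619904²
eq1−eq2, eq1−eq3 (x²,y² cancel):
  -141.366·x − 26.570·y = -711.513936
  -17.834·x − 5.322·y = -11.963130
det = -141.366·-5.322 − -26.570·-17.834 = 278.500472
x = (-711.513936·-5.322 − -26.570·-11.963130) / 278.500472 = 12.455335
y = (-141.366·-11.963130 − -711.513936·-17.834) / 278.500472 = -39.489914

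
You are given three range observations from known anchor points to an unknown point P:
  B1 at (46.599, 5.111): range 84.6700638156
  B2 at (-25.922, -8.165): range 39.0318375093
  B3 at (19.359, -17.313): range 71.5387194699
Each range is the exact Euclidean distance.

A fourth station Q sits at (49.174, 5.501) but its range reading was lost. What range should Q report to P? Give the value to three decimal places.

87.025

eq1: (x − 46.599)² + (y − 5.111)² = 84.6700638156²
eq2: (x + 25.922)² + (y + 8.165)² = 39.0318375093²
eq3: (x − 19.359)² + (y + 17.313)² = 71.5387194699²
eq2−eq1, eq2−eq3 (x²,y² cancel):
  145.042·x + 26.552·y = -4186.563554
  90.562·x − 18.296·y = -3658.410503
det = 145.042·-18.296 − 26.552·90.562 = -5058.290656
x = (-4186.563554·-18.296 − 26.552·-3658.410503) / -5058.290656 = -34.346678
y = (145.042·-3658.410503 − -4186.563554·90.562) / -5058.290656 = 29.946798
|P − Q| = √((-34.346678 − 49.174)² + (29.946798 − 5.501)²) = 87.024713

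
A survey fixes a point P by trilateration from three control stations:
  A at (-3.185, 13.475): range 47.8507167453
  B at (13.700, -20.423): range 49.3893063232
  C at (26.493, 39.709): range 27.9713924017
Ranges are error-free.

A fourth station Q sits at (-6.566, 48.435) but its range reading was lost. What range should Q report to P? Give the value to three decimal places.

59.261

eq1: (x + 3.185)² + (y − 13.475)² = 47.8507167453²
eq2: (x − 13.700)² + (y + 20.423)² = 49.3893063232²
eq3: (x − 26.493)² + (y − 39.709)² = 27.9713924017²
eq2−eq3, eq2−eq1 (x²,y² cancel):
  25.586·x + 120.264·y = 3330.799587
  -33.770·x + 67.796·y = -263.456593
det = 25.586·67.796 − 120.264·-33.770 = 5795.943736
x = (3330.799587·67.796 − 120.264·-263.456593) / 5795.943736 = 44.427490
y = (25.586·-263.456593 − 3330.799587·-33.770) / 5795.943736 = 18.243845
|P − Q| = √((44.427490 − -6.566)² + (18.243845 − 48.435)²) = 59.260795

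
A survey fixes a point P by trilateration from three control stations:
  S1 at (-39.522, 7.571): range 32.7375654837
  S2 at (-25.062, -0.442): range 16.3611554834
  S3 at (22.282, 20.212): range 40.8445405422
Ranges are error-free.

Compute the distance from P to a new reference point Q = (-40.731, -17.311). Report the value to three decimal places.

33.416

eq1: (x + 39.522)² + (y − 7.571)² = 32.7375654837²
eq2: (x + 25.062)² + (y + 0.442)² = 16.3611554834²
eq3: (x − 22.282)² + (y − 20.212)² = 40.8445405422²
eq2−eq3, eq2−eq1 (x²,y² cancel):
  94.688·x + 41.308·y = -1123.875823
  -28.920·x + 16.026·y = 186.948532
det = 94.688·16.026 − 41.308·-28.920 = 2712.097248
x = (-1123.875823·16.026 − 41.308·186.948532) / 2712.097248 = -9.488489
y = (94.688·186.948532 − -1123.875823·-28.920) / 2712.097248 = -5.457292
|P − Q| = √((-9.488489 − -40.731)² + (-5.457292 − -17.311)²) = 33.415639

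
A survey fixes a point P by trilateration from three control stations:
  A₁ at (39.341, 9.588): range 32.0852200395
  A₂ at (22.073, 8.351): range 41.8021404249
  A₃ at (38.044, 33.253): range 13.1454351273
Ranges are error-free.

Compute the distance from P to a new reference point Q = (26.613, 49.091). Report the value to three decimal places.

24.372

eq1: (x − 39.341)² + (y − 9.588)² = 32.0852200395²
eq2: (x − 22.073)² + (y − 8.351)² = 41.8021404249²
eq3: (x − 38.044)² + (y − 33.253)² = 13.1454351273²
eq2−eq1, eq2−eq3 (x²,y² cancel):
  34.536·x + 2.474·y = 1800.645094
  31.942·x + 49.804·y = 3570.767894
det = 34.536·49.804 − 2.474·31.942 = 1641.006436
x = (1800.645094·49.804 − 2.474·3570.767894) / 1641.006436 = 49.265650
y = (34.536·3570.767894 − 1800.645094·31.942) / 1641.006436 = 40.099681
|P − Q| = √((49.265650 − 26.613)² + (40.099681 − 49.091)²) = 24.371835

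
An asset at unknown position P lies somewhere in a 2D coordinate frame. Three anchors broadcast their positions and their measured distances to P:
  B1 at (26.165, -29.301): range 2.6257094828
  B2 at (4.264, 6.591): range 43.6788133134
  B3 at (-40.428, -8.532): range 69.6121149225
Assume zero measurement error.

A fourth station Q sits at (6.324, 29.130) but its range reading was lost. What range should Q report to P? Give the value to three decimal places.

63.733

eq1: (x − 26.165)² + (y + 29.301)² = 2.6257094828²
eq2: (x − 4.264)² + (y − 6.591)² = 43.6788133134²
eq3: (x + 40.428)² + (y + 8.532)² = 69.6121149225²
eq2−eq1, eq2−eq3 (x²,y² cancel):
  43.802·x − 71.784·y = 3382.477231
  -89.384·x − 30.246·y = -1292.412581
det = 43.802·-30.246 − -71.784·-89.384 = -7741.176348
x = (3382.477231·-30.246 − -71.784·-1292.412581) / -7741.176348 = 25.200427
y = (43.802·-1292.412581 − 3382.477231·-89.384) / -7741.176348 = -31.743120
|P − Q| = √((25.200427 − 6.324)² + (-31.743120 − 29.130)²) = 63.732694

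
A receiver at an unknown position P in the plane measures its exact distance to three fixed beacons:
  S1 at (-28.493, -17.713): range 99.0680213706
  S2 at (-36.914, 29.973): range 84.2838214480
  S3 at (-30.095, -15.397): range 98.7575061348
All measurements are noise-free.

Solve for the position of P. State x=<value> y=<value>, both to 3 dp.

x=45.345 y=48.335

eq1: (x + 28.493)² + (y + 17.713)² = 99.0680213706²
eq2: (x + 36.914)² + (y − 29.973)² = 84.2838214480²
eq3: (x + 30.095)² + (y + 15.397)² = 98.7575061348²
eq2−eq1, eq2−eq3 (x²,y² cancel):
  16.842·x − 95.372·y = -3846.133007
  13.638·x − 90.740·y = -3767.529951
det = 16.842·-90.740 − -95.372·13.638 = -227.559744
x = (-3846.133007·-90.740 − -95.372·-3767.529951) / -227.559744 = 45.345267
y = (16.842·-3767.529951 − -3846.133007·13.638) / -227.559744 = 48.335339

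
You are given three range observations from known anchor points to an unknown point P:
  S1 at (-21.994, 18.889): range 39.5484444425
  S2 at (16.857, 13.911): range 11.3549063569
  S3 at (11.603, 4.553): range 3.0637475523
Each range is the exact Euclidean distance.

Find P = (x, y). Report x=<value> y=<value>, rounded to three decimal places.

x=14.169 y=2.879

eq1: (x + 21.994)² + (y − 18.889)² = 39.5484444425²
eq2: (x − 16.857)² + (y − 13.911)² = 11.3549063569²
eq3: (x − 11.603)² + (y − 4.553)² = 3.0637475523²
eq1−eq3, eq1−eq2 (x²,y² cancel):
  67.194·x − 28.672·y = 869.521970
  77.702·x − 9.956·y = 1072.289572
det = 67.194·-9.956 − -28.672·77.702 = 1558.888280
x = (869.521970·-9.956 − -28.672·1072.289572) / 1558.888280 = 14.168896
y = (67.194·1072.289572 − 869.521970·77.702) / 1558.888280 = 2.878865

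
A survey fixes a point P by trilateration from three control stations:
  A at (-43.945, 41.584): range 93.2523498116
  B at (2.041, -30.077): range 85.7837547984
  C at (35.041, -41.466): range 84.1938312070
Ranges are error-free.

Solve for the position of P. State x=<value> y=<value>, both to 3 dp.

eq1: (x + 43.945)² + (y − 41.584)² = 93.2523498116²
eq2: (x − 2.041)² + (y + 30.077)² = 85.7837547984²
eq3: (x − 35.041)² + (y + 41.466)² = 84.1938312070²
eq3−eq1, eq3−eq2 (x²,y² cancel):
  -157.972·x + 166.100·y = -894.308288
  -66.000·x + 22.778·y = -2308.760601
det = -157.972·22.778 − 166.100·-66.000 = 7364.313784
x = (-894.308288·22.778 − 166.100·-2308.760601) / 7364.313784 = 49.307321
y = (-157.972·-2308.760601 − -894.308288·-66.000) / 7364.313784 = 41.510342

x=49.307 y=41.510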